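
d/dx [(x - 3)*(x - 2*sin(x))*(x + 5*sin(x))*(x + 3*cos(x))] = (3 - x)*(x - 2*sin(x))*(x + 5*sin(x))*(3*sin(x) - 1) + (3 - x)*(x + 5*sin(x))*(x + 3*cos(x))*(2*cos(x) - 1) + (x - 3)*(x - 2*sin(x))*(x + 3*cos(x))*(5*cos(x) + 1) + (x - 2*sin(x))*(x + 5*sin(x))*(x + 3*cos(x))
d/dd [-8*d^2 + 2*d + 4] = 2 - 16*d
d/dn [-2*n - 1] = -2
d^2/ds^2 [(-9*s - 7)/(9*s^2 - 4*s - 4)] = 2*(4*(9*s - 2)^2*(9*s + 7) + 27*(9*s + 1)*(-9*s^2 + 4*s + 4))/(-9*s^2 + 4*s + 4)^3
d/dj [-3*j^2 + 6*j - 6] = 6 - 6*j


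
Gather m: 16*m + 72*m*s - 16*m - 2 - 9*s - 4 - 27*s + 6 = 72*m*s - 36*s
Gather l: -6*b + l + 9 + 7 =-6*b + l + 16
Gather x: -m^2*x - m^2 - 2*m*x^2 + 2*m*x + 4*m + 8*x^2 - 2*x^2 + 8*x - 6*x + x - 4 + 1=-m^2 + 4*m + x^2*(6 - 2*m) + x*(-m^2 + 2*m + 3) - 3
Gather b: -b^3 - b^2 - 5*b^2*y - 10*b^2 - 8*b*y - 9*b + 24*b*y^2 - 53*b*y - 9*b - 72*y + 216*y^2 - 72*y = -b^3 + b^2*(-5*y - 11) + b*(24*y^2 - 61*y - 18) + 216*y^2 - 144*y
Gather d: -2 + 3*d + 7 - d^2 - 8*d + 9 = -d^2 - 5*d + 14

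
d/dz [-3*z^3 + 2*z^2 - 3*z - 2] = -9*z^2 + 4*z - 3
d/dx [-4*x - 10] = -4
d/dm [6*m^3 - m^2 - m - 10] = 18*m^2 - 2*m - 1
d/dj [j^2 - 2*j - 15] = 2*j - 2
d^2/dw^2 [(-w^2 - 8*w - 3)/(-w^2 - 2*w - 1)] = 12*(w - 1)/(w^4 + 4*w^3 + 6*w^2 + 4*w + 1)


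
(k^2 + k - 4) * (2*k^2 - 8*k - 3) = 2*k^4 - 6*k^3 - 19*k^2 + 29*k + 12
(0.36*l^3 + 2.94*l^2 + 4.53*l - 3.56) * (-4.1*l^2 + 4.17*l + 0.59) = -1.476*l^5 - 10.5528*l^4 - 6.1008*l^3 + 35.2207*l^2 - 12.1725*l - 2.1004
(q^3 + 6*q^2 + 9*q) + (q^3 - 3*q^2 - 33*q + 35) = 2*q^3 + 3*q^2 - 24*q + 35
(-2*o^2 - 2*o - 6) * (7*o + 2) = -14*o^3 - 18*o^2 - 46*o - 12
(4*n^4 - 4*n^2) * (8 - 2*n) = -8*n^5 + 32*n^4 + 8*n^3 - 32*n^2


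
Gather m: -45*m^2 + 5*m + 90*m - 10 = -45*m^2 + 95*m - 10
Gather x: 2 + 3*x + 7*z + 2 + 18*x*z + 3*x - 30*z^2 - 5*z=x*(18*z + 6) - 30*z^2 + 2*z + 4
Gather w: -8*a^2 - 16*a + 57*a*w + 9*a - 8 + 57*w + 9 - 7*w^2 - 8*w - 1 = -8*a^2 - 7*a - 7*w^2 + w*(57*a + 49)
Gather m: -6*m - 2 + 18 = 16 - 6*m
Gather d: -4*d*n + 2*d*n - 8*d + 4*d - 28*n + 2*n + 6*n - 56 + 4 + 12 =d*(-2*n - 4) - 20*n - 40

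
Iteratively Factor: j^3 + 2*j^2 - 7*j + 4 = (j + 4)*(j^2 - 2*j + 1) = (j - 1)*(j + 4)*(j - 1)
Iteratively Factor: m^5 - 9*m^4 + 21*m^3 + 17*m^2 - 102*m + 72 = (m - 3)*(m^4 - 6*m^3 + 3*m^2 + 26*m - 24) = (m - 3)*(m - 1)*(m^3 - 5*m^2 - 2*m + 24) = (m - 4)*(m - 3)*(m - 1)*(m^2 - m - 6) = (m - 4)*(m - 3)^2*(m - 1)*(m + 2)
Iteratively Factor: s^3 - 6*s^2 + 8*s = (s)*(s^2 - 6*s + 8) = s*(s - 4)*(s - 2)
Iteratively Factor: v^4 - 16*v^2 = (v)*(v^3 - 16*v) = v*(v - 4)*(v^2 + 4*v) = v*(v - 4)*(v + 4)*(v)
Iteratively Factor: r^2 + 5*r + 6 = (r + 3)*(r + 2)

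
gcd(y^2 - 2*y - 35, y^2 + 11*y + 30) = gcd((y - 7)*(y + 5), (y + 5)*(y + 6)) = y + 5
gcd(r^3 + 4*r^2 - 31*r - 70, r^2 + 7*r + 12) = 1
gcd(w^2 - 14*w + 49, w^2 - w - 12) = 1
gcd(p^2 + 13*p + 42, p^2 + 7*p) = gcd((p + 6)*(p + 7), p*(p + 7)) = p + 7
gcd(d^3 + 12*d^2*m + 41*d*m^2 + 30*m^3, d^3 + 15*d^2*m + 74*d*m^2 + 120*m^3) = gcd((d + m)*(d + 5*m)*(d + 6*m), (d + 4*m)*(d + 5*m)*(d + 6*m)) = d^2 + 11*d*m + 30*m^2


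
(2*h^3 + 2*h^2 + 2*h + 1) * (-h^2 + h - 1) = -2*h^5 - 2*h^3 - h^2 - h - 1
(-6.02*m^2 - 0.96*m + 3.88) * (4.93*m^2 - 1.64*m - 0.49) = -29.6786*m^4 + 5.14*m^3 + 23.6526*m^2 - 5.8928*m - 1.9012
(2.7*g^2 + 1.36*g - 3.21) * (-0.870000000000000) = -2.349*g^2 - 1.1832*g + 2.7927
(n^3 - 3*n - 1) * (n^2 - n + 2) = n^5 - n^4 - n^3 + 2*n^2 - 5*n - 2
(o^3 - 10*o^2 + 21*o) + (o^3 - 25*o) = 2*o^3 - 10*o^2 - 4*o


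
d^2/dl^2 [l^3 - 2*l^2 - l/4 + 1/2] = 6*l - 4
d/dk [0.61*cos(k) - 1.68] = -0.61*sin(k)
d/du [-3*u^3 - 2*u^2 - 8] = u*(-9*u - 4)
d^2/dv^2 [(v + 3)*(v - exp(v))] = -v*exp(v) - 5*exp(v) + 2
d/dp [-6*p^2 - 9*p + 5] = -12*p - 9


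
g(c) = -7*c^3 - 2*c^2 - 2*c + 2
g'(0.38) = -6.55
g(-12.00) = 11834.00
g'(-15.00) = -4667.00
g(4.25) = -579.98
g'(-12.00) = -2978.00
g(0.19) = 1.50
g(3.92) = -458.23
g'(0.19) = -3.52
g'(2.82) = -180.28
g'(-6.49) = -860.56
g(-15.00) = 23207.00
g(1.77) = -46.62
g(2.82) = -176.53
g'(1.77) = -74.87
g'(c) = -21*c^2 - 4*c - 2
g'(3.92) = -340.37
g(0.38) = 0.57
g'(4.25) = -398.31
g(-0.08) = 2.15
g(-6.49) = 1844.26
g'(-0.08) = -1.81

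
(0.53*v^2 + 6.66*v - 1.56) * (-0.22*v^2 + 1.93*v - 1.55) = -0.1166*v^4 - 0.4423*v^3 + 12.3755*v^2 - 13.3338*v + 2.418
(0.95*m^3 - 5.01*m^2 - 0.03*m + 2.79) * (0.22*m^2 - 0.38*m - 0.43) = 0.209*m^5 - 1.4632*m^4 + 1.4887*m^3 + 2.7795*m^2 - 1.0473*m - 1.1997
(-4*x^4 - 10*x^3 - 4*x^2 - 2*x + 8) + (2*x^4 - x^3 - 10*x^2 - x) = -2*x^4 - 11*x^3 - 14*x^2 - 3*x + 8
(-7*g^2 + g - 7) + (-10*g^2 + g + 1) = -17*g^2 + 2*g - 6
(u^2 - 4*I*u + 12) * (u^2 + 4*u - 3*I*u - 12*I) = u^4 + 4*u^3 - 7*I*u^3 - 28*I*u^2 - 36*I*u - 144*I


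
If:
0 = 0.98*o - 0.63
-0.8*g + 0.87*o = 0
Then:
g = 0.70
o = 0.64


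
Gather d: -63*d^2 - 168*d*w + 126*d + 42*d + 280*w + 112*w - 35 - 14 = -63*d^2 + d*(168 - 168*w) + 392*w - 49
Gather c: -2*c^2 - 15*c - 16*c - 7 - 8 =-2*c^2 - 31*c - 15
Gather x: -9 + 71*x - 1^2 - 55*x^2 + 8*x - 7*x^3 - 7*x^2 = -7*x^3 - 62*x^2 + 79*x - 10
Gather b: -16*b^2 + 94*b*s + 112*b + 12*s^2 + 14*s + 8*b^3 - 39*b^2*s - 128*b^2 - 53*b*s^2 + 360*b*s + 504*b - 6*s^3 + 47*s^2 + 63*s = 8*b^3 + b^2*(-39*s - 144) + b*(-53*s^2 + 454*s + 616) - 6*s^3 + 59*s^2 + 77*s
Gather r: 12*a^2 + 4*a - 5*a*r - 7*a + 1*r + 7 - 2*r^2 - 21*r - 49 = 12*a^2 - 3*a - 2*r^2 + r*(-5*a - 20) - 42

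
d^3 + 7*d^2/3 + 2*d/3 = d*(d + 1/3)*(d + 2)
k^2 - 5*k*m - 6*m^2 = (k - 6*m)*(k + m)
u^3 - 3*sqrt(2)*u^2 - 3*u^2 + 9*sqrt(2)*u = u*(u - 3)*(u - 3*sqrt(2))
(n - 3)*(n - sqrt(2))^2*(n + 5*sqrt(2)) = n^4 - 3*n^3 + 3*sqrt(2)*n^3 - 18*n^2 - 9*sqrt(2)*n^2 + 10*sqrt(2)*n + 54*n - 30*sqrt(2)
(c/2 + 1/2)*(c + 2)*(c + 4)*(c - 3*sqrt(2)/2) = c^4/2 - 3*sqrt(2)*c^3/4 + 7*c^3/2 - 21*sqrt(2)*c^2/4 + 7*c^2 - 21*sqrt(2)*c/2 + 4*c - 6*sqrt(2)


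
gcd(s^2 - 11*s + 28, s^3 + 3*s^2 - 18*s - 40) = s - 4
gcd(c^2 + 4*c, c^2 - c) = c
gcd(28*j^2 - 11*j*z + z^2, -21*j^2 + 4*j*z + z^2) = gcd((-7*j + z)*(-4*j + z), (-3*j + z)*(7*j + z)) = 1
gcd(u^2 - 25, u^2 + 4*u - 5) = u + 5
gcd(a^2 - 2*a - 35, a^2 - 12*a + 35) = a - 7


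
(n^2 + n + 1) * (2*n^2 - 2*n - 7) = 2*n^4 - 7*n^2 - 9*n - 7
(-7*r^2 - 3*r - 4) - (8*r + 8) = -7*r^2 - 11*r - 12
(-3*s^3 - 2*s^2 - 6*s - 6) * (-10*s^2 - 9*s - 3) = 30*s^5 + 47*s^4 + 87*s^3 + 120*s^2 + 72*s + 18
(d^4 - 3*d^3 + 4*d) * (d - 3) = d^5 - 6*d^4 + 9*d^3 + 4*d^2 - 12*d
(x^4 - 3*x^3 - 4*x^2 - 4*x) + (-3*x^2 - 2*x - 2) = x^4 - 3*x^3 - 7*x^2 - 6*x - 2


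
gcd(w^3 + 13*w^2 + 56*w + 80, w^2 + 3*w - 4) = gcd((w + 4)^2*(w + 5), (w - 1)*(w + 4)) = w + 4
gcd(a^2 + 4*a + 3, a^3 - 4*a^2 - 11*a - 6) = a + 1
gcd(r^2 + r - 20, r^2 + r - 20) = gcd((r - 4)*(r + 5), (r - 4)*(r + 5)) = r^2 + r - 20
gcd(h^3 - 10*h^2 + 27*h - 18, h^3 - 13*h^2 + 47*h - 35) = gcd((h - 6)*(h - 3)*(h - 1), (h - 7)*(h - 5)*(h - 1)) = h - 1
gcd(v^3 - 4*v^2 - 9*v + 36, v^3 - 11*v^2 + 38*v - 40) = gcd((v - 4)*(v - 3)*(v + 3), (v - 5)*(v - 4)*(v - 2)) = v - 4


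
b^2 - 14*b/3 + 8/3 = (b - 4)*(b - 2/3)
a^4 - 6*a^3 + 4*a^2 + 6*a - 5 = (a - 5)*(a - 1)^2*(a + 1)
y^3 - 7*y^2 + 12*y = y*(y - 4)*(y - 3)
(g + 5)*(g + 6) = g^2 + 11*g + 30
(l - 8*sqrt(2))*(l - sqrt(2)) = l^2 - 9*sqrt(2)*l + 16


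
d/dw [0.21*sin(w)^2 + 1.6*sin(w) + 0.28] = (0.42*sin(w) + 1.6)*cos(w)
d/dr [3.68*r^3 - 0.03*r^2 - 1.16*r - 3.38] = 11.04*r^2 - 0.06*r - 1.16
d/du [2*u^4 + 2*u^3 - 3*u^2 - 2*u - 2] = 8*u^3 + 6*u^2 - 6*u - 2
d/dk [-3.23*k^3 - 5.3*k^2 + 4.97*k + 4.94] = -9.69*k^2 - 10.6*k + 4.97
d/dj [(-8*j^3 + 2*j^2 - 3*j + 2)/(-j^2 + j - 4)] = (8*j^4 - 16*j^3 + 95*j^2 - 12*j + 10)/(j^4 - 2*j^3 + 9*j^2 - 8*j + 16)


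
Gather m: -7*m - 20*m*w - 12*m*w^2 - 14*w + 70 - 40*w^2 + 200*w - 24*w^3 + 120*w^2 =m*(-12*w^2 - 20*w - 7) - 24*w^3 + 80*w^2 + 186*w + 70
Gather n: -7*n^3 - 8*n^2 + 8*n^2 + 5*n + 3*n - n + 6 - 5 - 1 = -7*n^3 + 7*n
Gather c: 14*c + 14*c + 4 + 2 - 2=28*c + 4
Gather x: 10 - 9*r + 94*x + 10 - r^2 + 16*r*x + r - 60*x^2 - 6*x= -r^2 - 8*r - 60*x^2 + x*(16*r + 88) + 20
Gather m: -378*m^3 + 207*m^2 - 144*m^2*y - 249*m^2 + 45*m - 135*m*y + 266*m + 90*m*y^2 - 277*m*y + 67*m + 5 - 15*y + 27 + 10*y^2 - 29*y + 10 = -378*m^3 + m^2*(-144*y - 42) + m*(90*y^2 - 412*y + 378) + 10*y^2 - 44*y + 42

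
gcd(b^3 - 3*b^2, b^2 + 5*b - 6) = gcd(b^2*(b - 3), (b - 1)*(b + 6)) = 1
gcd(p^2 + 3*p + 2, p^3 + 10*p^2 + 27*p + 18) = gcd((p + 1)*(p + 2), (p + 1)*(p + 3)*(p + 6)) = p + 1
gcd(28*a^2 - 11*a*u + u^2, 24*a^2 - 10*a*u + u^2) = -4*a + u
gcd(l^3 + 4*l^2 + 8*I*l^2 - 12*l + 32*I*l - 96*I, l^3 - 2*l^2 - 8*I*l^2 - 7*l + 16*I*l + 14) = l - 2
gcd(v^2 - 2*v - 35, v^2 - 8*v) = 1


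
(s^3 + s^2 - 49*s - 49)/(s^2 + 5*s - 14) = (s^2 - 6*s - 7)/(s - 2)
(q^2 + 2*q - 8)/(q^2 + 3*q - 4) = (q - 2)/(q - 1)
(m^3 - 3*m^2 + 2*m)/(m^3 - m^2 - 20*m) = (-m^2 + 3*m - 2)/(-m^2 + m + 20)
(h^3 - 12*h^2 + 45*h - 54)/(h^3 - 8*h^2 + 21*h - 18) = (h - 6)/(h - 2)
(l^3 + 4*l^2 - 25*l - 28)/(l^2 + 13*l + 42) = (l^2 - 3*l - 4)/(l + 6)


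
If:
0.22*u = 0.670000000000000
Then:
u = 3.05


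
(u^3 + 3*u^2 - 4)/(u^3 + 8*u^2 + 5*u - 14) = (u + 2)/(u + 7)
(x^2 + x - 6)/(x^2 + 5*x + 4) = (x^2 + x - 6)/(x^2 + 5*x + 4)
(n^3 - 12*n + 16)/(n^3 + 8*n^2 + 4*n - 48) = (n - 2)/(n + 6)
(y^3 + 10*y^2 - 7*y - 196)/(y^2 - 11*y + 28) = (y^2 + 14*y + 49)/(y - 7)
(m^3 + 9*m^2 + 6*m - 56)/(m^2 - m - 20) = (m^2 + 5*m - 14)/(m - 5)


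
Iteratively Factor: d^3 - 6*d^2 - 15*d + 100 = (d - 5)*(d^2 - d - 20) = (d - 5)*(d + 4)*(d - 5)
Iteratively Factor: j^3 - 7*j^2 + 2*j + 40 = (j + 2)*(j^2 - 9*j + 20) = (j - 4)*(j + 2)*(j - 5)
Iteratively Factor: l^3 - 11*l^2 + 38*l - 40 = (l - 4)*(l^2 - 7*l + 10) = (l - 4)*(l - 2)*(l - 5)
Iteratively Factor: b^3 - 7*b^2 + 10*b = (b)*(b^2 - 7*b + 10) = b*(b - 5)*(b - 2)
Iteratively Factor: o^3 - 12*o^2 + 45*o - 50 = (o - 5)*(o^2 - 7*o + 10) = (o - 5)*(o - 2)*(o - 5)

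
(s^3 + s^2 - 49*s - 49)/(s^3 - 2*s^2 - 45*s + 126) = (s^2 - 6*s - 7)/(s^2 - 9*s + 18)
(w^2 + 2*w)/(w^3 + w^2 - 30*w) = (w + 2)/(w^2 + w - 30)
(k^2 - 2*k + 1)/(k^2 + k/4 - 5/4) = 4*(k - 1)/(4*k + 5)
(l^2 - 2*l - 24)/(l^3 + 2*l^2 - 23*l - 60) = (l - 6)/(l^2 - 2*l - 15)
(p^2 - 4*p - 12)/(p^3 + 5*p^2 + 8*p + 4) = (p - 6)/(p^2 + 3*p + 2)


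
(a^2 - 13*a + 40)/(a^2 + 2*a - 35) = (a - 8)/(a + 7)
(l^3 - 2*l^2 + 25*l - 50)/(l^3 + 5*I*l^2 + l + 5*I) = (l^2 - l*(2 + 5*I) + 10*I)/(l^2 + 1)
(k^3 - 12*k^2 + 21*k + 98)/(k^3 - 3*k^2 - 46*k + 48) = (k^3 - 12*k^2 + 21*k + 98)/(k^3 - 3*k^2 - 46*k + 48)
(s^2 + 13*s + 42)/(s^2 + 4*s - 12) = (s + 7)/(s - 2)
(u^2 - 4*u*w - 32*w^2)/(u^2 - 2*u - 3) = (-u^2 + 4*u*w + 32*w^2)/(-u^2 + 2*u + 3)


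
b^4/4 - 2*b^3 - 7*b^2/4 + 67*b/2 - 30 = (b/4 + 1)*(b - 6)*(b - 5)*(b - 1)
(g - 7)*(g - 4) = g^2 - 11*g + 28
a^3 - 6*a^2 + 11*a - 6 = (a - 3)*(a - 2)*(a - 1)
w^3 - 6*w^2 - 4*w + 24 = (w - 6)*(w - 2)*(w + 2)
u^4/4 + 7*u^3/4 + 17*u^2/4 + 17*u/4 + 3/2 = (u/2 + 1/2)*(u/2 + 1)*(u + 1)*(u + 3)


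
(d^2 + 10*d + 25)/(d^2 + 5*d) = (d + 5)/d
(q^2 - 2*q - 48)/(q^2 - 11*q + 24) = (q + 6)/(q - 3)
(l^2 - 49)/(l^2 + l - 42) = (l - 7)/(l - 6)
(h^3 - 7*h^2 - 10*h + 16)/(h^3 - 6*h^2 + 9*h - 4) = (h^2 - 6*h - 16)/(h^2 - 5*h + 4)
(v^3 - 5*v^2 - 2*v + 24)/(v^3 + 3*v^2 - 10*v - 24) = (v - 4)/(v + 4)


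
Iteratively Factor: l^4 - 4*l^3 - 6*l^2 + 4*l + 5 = (l + 1)*(l^3 - 5*l^2 - l + 5) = (l - 5)*(l + 1)*(l^2 - 1) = (l - 5)*(l + 1)^2*(l - 1)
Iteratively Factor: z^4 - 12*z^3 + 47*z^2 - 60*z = (z)*(z^3 - 12*z^2 + 47*z - 60) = z*(z - 3)*(z^2 - 9*z + 20) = z*(z - 5)*(z - 3)*(z - 4)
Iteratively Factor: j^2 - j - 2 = (j - 2)*(j + 1)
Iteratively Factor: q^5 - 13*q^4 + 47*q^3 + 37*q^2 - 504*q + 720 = (q - 5)*(q^4 - 8*q^3 + 7*q^2 + 72*q - 144) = (q - 5)*(q - 4)*(q^3 - 4*q^2 - 9*q + 36) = (q - 5)*(q - 4)*(q + 3)*(q^2 - 7*q + 12) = (q - 5)*(q - 4)^2*(q + 3)*(q - 3)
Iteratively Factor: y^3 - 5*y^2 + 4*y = (y - 1)*(y^2 - 4*y) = (y - 4)*(y - 1)*(y)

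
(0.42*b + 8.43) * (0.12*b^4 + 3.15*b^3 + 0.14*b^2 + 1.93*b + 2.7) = 0.0504*b^5 + 2.3346*b^4 + 26.6133*b^3 + 1.9908*b^2 + 17.4039*b + 22.761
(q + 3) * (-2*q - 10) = -2*q^2 - 16*q - 30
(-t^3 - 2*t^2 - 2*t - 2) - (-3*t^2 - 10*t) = -t^3 + t^2 + 8*t - 2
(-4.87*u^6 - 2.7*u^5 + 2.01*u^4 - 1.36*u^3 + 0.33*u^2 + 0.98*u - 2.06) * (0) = 0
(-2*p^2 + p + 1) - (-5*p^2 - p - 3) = 3*p^2 + 2*p + 4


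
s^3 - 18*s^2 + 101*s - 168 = (s - 8)*(s - 7)*(s - 3)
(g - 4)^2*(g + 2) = g^3 - 6*g^2 + 32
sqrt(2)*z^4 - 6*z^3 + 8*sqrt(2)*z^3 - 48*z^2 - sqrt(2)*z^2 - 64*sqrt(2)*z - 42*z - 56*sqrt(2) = (z + 7)*(z - 4*sqrt(2))*(z + sqrt(2))*(sqrt(2)*z + sqrt(2))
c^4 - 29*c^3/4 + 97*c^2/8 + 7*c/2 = c*(c - 4)*(c - 7/2)*(c + 1/4)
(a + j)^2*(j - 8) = a^2*j - 8*a^2 + 2*a*j^2 - 16*a*j + j^3 - 8*j^2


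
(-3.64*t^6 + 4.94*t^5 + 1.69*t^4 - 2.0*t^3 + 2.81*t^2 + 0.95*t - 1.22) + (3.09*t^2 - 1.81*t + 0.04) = -3.64*t^6 + 4.94*t^5 + 1.69*t^4 - 2.0*t^3 + 5.9*t^2 - 0.86*t - 1.18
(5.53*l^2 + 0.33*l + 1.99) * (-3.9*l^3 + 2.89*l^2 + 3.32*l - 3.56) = -21.567*l^5 + 14.6947*l^4 + 11.5523*l^3 - 12.8401*l^2 + 5.432*l - 7.0844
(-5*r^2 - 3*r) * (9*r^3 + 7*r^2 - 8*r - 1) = -45*r^5 - 62*r^4 + 19*r^3 + 29*r^2 + 3*r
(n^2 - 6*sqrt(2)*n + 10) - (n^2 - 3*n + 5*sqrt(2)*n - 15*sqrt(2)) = -11*sqrt(2)*n + 3*n + 10 + 15*sqrt(2)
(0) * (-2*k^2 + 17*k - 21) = 0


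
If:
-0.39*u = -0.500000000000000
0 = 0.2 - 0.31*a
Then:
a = 0.65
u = 1.28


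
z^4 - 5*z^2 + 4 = (z - 2)*(z - 1)*(z + 1)*(z + 2)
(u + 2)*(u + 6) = u^2 + 8*u + 12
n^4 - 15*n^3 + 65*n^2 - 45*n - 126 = (n - 7)*(n - 6)*(n - 3)*(n + 1)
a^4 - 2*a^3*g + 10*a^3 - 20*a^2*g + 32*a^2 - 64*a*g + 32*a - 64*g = (a + 2)*(a + 4)^2*(a - 2*g)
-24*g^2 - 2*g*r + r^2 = (-6*g + r)*(4*g + r)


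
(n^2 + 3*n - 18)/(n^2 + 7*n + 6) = (n - 3)/(n + 1)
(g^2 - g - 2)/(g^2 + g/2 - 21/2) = 2*(g^2 - g - 2)/(2*g^2 + g - 21)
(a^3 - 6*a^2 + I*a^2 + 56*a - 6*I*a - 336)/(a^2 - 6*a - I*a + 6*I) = (a^2 + I*a + 56)/(a - I)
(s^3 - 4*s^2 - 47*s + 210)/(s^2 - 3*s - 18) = (s^2 + 2*s - 35)/(s + 3)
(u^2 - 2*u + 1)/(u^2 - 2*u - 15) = (-u^2 + 2*u - 1)/(-u^2 + 2*u + 15)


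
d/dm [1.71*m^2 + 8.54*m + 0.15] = 3.42*m + 8.54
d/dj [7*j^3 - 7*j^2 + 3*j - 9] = 21*j^2 - 14*j + 3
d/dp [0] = 0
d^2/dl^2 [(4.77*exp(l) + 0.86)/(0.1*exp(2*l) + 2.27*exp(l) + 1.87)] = (0.0477*exp(4*l) - 1.04839*exp(3*l) - 4.76628000000001*exp(2*l) - 16.459959*exp(l) + 13.029599)*exp(l)/(0.001*exp(6*l) + 0.0681*exp(5*l) + 1.60197*exp(4*l) + 14.244023*exp(3*l) + 29.956839*exp(2*l) + 23.813889*exp(l) + 6.539203)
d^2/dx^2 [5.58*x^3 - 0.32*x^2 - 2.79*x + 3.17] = 33.48*x - 0.64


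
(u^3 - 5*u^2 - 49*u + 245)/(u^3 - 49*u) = (u - 5)/u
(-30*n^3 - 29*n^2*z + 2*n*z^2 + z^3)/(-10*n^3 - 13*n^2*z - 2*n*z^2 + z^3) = (6*n + z)/(2*n + z)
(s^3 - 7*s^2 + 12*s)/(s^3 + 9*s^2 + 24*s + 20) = s*(s^2 - 7*s + 12)/(s^3 + 9*s^2 + 24*s + 20)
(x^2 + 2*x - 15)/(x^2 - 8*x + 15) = (x + 5)/(x - 5)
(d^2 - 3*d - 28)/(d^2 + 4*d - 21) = (d^2 - 3*d - 28)/(d^2 + 4*d - 21)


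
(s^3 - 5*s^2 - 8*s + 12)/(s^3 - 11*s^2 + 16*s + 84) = (s - 1)/(s - 7)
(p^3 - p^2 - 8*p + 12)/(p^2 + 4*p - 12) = (p^2 + p - 6)/(p + 6)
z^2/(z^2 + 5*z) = z/(z + 5)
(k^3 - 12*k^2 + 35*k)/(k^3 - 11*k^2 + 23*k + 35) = k/(k + 1)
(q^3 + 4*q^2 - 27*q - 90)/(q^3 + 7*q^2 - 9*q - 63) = (q^2 + q - 30)/(q^2 + 4*q - 21)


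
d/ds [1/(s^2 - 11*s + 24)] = (11 - 2*s)/(s^2 - 11*s + 24)^2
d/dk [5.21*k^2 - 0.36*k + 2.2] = 10.42*k - 0.36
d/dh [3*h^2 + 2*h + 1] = 6*h + 2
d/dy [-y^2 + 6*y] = 6 - 2*y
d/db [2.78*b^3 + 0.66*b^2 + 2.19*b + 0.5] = 8.34*b^2 + 1.32*b + 2.19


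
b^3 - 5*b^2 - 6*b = b*(b - 6)*(b + 1)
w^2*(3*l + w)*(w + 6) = 3*l*w^3 + 18*l*w^2 + w^4 + 6*w^3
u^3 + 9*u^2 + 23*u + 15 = (u + 1)*(u + 3)*(u + 5)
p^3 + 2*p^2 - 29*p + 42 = (p - 3)*(p - 2)*(p + 7)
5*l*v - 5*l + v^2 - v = (5*l + v)*(v - 1)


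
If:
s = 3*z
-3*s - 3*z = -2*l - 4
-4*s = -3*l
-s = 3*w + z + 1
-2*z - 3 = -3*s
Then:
No Solution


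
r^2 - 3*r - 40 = (r - 8)*(r + 5)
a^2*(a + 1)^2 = a^4 + 2*a^3 + a^2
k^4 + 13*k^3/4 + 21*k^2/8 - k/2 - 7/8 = (k - 1/2)*(k + 1)^2*(k + 7/4)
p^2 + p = p*(p + 1)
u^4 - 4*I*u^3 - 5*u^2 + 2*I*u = u*(u - 2*I)*(u - I)^2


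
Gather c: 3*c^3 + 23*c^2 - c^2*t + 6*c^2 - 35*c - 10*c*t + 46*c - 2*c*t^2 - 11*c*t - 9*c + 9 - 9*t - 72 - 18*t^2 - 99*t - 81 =3*c^3 + c^2*(29 - t) + c*(-2*t^2 - 21*t + 2) - 18*t^2 - 108*t - 144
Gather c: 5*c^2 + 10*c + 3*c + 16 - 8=5*c^2 + 13*c + 8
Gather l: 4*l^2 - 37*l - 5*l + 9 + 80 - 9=4*l^2 - 42*l + 80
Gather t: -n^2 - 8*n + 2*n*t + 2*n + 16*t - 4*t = -n^2 - 6*n + t*(2*n + 12)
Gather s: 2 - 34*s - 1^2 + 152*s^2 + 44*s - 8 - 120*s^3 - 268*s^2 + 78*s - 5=-120*s^3 - 116*s^2 + 88*s - 12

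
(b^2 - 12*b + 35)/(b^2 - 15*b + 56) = (b - 5)/(b - 8)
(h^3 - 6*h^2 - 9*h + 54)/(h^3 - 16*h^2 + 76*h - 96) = (h^2 - 9)/(h^2 - 10*h + 16)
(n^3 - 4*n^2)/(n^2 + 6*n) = n*(n - 4)/(n + 6)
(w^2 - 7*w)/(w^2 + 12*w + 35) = w*(w - 7)/(w^2 + 12*w + 35)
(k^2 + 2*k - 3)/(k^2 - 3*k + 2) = (k + 3)/(k - 2)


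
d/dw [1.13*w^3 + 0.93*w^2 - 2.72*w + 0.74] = 3.39*w^2 + 1.86*w - 2.72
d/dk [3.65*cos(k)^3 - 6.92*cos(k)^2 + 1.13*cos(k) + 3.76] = (-10.95*cos(k)^2 + 13.84*cos(k) - 1.13)*sin(k)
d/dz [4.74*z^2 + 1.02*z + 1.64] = 9.48*z + 1.02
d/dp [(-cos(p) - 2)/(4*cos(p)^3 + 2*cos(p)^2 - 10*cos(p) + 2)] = 2*(13*sin(p)^2 - 7*cos(p) - cos(3*p) - 2)*sin(p)/(-2*sin(p)^2 - 7*cos(p) + cos(3*p) + 4)^2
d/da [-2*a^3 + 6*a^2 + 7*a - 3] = -6*a^2 + 12*a + 7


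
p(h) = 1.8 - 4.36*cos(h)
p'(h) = 4.36*sin(h)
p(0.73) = -1.45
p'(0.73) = 2.91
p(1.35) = 0.85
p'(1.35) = 4.25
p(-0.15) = -2.51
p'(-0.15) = -0.65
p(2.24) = 4.50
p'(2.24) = 3.42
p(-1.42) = 1.15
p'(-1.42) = -4.31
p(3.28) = 6.12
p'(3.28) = -0.60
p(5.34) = -0.76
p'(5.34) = -3.53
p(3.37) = 6.05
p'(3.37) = -0.99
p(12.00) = -1.88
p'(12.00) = -2.34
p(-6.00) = -2.39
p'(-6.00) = 1.22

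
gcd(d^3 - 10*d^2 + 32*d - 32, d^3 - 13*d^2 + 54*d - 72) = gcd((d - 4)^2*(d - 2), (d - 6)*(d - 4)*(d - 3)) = d - 4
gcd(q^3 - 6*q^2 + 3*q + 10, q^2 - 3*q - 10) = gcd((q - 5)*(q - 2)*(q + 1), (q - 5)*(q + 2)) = q - 5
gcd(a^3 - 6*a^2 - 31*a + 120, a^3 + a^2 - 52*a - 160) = a^2 - 3*a - 40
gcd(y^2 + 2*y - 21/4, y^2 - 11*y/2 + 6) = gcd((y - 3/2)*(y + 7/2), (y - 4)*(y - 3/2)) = y - 3/2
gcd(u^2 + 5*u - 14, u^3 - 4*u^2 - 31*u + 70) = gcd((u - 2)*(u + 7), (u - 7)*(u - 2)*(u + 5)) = u - 2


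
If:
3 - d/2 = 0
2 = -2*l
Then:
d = 6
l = -1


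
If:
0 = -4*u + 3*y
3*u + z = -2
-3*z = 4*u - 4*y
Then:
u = -18/31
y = -24/31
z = -8/31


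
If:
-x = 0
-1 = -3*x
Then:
No Solution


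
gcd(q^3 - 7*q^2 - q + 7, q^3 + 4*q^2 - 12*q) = 1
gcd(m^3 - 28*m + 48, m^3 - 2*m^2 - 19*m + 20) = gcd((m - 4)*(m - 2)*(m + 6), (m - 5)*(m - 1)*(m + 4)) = 1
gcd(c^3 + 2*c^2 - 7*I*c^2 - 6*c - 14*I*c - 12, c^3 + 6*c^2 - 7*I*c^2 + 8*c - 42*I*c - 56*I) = c + 2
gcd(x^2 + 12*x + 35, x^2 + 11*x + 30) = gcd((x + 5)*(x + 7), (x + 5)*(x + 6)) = x + 5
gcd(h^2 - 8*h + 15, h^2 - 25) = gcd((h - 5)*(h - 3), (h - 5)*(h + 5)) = h - 5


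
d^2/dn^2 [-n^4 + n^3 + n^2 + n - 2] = -12*n^2 + 6*n + 2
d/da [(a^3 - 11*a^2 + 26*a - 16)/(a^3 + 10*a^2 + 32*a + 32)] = 3*(7*a^3 - 24*a^2 - 60*a + 112)/(a^5 + 16*a^4 + 100*a^3 + 304*a^2 + 448*a + 256)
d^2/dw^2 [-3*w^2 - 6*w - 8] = -6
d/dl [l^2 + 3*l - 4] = 2*l + 3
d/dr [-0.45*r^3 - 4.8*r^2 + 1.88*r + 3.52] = -1.35*r^2 - 9.6*r + 1.88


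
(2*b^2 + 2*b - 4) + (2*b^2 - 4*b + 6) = 4*b^2 - 2*b + 2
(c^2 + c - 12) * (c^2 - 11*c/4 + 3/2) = c^4 - 7*c^3/4 - 53*c^2/4 + 69*c/2 - 18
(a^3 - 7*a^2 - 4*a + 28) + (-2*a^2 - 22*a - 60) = a^3 - 9*a^2 - 26*a - 32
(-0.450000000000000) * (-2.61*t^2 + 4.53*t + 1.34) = 1.1745*t^2 - 2.0385*t - 0.603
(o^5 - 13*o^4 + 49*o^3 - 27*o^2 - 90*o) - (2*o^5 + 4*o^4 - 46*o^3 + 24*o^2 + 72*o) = -o^5 - 17*o^4 + 95*o^3 - 51*o^2 - 162*o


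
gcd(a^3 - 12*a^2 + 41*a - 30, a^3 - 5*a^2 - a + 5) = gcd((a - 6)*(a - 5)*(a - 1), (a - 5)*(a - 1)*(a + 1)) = a^2 - 6*a + 5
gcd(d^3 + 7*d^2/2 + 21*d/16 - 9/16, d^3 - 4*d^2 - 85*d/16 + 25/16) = d - 1/4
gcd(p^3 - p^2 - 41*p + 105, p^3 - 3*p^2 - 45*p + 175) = p^2 + 2*p - 35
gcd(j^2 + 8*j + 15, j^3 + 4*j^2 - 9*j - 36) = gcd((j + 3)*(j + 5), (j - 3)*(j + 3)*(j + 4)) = j + 3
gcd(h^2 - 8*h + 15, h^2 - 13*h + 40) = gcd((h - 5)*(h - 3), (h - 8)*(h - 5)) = h - 5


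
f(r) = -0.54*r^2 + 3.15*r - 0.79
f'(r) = 3.15 - 1.08*r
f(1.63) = 2.91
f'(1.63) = 1.39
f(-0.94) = -4.23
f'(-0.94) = 4.17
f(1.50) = 2.72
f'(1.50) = 1.53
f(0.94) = 1.69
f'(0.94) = 2.13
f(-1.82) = -8.31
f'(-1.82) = 5.12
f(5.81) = -0.72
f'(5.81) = -3.12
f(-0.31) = -1.82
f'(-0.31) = 3.48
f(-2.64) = -12.87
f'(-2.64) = 6.00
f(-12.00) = -116.35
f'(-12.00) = 16.11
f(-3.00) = -15.10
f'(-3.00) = 6.39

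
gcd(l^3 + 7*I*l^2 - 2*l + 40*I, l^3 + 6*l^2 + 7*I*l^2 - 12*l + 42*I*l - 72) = l + 4*I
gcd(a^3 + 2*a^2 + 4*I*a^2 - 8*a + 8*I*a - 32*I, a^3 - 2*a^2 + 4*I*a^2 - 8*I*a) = a^2 + a*(-2 + 4*I) - 8*I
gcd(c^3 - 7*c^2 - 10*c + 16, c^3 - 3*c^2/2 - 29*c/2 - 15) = c + 2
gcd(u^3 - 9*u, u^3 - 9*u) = u^3 - 9*u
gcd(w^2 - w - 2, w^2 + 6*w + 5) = w + 1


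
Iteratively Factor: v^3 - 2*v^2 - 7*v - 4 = (v - 4)*(v^2 + 2*v + 1) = (v - 4)*(v + 1)*(v + 1)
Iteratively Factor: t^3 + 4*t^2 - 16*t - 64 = (t + 4)*(t^2 - 16) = (t + 4)^2*(t - 4)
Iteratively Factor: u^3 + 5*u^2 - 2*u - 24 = (u + 3)*(u^2 + 2*u - 8) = (u + 3)*(u + 4)*(u - 2)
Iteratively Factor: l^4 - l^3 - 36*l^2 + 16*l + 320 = (l + 4)*(l^3 - 5*l^2 - 16*l + 80) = (l - 4)*(l + 4)*(l^2 - l - 20) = (l - 4)*(l + 4)^2*(l - 5)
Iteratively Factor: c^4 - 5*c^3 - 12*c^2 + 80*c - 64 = (c + 4)*(c^3 - 9*c^2 + 24*c - 16) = (c - 4)*(c + 4)*(c^2 - 5*c + 4) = (c - 4)^2*(c + 4)*(c - 1)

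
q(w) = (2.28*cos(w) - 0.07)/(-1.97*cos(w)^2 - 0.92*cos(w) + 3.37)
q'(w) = (-3.94*sin(w)*cos(w) - 0.92*sin(w))*(2.28*cos(w) - 0.07)/(-1.97*cos(w)^2 - 0.92*cos(w) + 3.37)^2 - 2.28*sin(w)/(-1.97*cos(w)^2 - 0.92*cos(w) + 3.37)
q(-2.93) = -0.96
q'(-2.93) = 0.45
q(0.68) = 1.16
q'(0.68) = -2.97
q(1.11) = 0.37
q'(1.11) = -1.14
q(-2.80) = -0.89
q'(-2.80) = 0.64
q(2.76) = -0.87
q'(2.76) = -0.68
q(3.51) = -0.87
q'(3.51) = 0.67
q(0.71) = 1.08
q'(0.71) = -2.75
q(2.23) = -0.46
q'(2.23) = -0.73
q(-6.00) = 3.16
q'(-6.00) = -7.15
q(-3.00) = -0.99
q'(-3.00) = 0.31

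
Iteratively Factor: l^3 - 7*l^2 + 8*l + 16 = (l - 4)*(l^2 - 3*l - 4) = (l - 4)^2*(l + 1)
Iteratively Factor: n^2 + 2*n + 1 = (n + 1)*(n + 1)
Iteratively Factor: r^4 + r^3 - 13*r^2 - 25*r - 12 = (r + 3)*(r^3 - 2*r^2 - 7*r - 4) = (r - 4)*(r + 3)*(r^2 + 2*r + 1) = (r - 4)*(r + 1)*(r + 3)*(r + 1)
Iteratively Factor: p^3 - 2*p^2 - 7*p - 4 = (p + 1)*(p^2 - 3*p - 4) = (p - 4)*(p + 1)*(p + 1)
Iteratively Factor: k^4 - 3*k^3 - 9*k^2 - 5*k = (k - 5)*(k^3 + 2*k^2 + k) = (k - 5)*(k + 1)*(k^2 + k) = (k - 5)*(k + 1)^2*(k)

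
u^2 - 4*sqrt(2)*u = u*(u - 4*sqrt(2))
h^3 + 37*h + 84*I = (h - 7*I)*(h + 3*I)*(h + 4*I)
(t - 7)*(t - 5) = t^2 - 12*t + 35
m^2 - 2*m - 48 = (m - 8)*(m + 6)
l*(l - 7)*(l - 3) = l^3 - 10*l^2 + 21*l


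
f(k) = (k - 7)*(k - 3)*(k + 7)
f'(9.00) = 140.00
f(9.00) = 192.00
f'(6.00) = 23.00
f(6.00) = -39.00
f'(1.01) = -52.00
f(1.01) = 95.48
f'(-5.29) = 66.69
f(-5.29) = 174.22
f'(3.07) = -39.15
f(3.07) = -2.77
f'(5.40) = 6.08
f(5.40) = -47.62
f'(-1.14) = -38.26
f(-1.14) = 197.48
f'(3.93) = -26.25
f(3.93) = -31.21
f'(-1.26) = -36.68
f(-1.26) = 201.98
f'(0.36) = -50.77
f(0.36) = 129.02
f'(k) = (k - 7)*(k - 3) + (k - 7)*(k + 7) + (k - 3)*(k + 7)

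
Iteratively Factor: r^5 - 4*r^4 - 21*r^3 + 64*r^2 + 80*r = (r + 1)*(r^4 - 5*r^3 - 16*r^2 + 80*r) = (r + 1)*(r + 4)*(r^3 - 9*r^2 + 20*r) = r*(r + 1)*(r + 4)*(r^2 - 9*r + 20) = r*(r - 4)*(r + 1)*(r + 4)*(r - 5)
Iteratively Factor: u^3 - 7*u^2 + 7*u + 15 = (u - 5)*(u^2 - 2*u - 3) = (u - 5)*(u + 1)*(u - 3)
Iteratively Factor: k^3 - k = (k)*(k^2 - 1) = k*(k + 1)*(k - 1)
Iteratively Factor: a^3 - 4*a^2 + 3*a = (a - 1)*(a^2 - 3*a) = a*(a - 1)*(a - 3)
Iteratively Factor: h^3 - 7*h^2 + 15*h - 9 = (h - 3)*(h^2 - 4*h + 3) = (h - 3)^2*(h - 1)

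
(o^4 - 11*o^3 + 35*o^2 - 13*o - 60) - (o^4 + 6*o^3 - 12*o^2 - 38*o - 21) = -17*o^3 + 47*o^2 + 25*o - 39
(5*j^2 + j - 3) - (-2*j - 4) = 5*j^2 + 3*j + 1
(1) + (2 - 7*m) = 3 - 7*m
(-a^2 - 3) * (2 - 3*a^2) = 3*a^4 + 7*a^2 - 6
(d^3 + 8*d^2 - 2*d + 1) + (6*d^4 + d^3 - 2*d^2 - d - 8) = 6*d^4 + 2*d^3 + 6*d^2 - 3*d - 7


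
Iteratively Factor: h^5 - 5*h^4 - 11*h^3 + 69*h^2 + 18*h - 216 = (h - 3)*(h^4 - 2*h^3 - 17*h^2 + 18*h + 72) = (h - 3)^2*(h^3 + h^2 - 14*h - 24) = (h - 4)*(h - 3)^2*(h^2 + 5*h + 6) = (h - 4)*(h - 3)^2*(h + 3)*(h + 2)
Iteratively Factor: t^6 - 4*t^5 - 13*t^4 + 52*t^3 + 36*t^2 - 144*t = (t + 2)*(t^5 - 6*t^4 - t^3 + 54*t^2 - 72*t) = t*(t + 2)*(t^4 - 6*t^3 - t^2 + 54*t - 72) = t*(t - 2)*(t + 2)*(t^3 - 4*t^2 - 9*t + 36) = t*(t - 3)*(t - 2)*(t + 2)*(t^2 - t - 12) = t*(t - 4)*(t - 3)*(t - 2)*(t + 2)*(t + 3)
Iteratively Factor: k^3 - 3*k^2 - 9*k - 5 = (k + 1)*(k^2 - 4*k - 5) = (k + 1)^2*(k - 5)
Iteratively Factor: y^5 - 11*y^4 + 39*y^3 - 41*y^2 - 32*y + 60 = (y - 2)*(y^4 - 9*y^3 + 21*y^2 + y - 30) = (y - 2)^2*(y^3 - 7*y^2 + 7*y + 15) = (y - 3)*(y - 2)^2*(y^2 - 4*y - 5) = (y - 3)*(y - 2)^2*(y + 1)*(y - 5)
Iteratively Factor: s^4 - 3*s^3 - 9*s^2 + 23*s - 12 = (s - 4)*(s^3 + s^2 - 5*s + 3) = (s - 4)*(s - 1)*(s^2 + 2*s - 3) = (s - 4)*(s - 1)^2*(s + 3)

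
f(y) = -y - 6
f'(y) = -1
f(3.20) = -9.20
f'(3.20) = -1.00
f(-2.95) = -3.05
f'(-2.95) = -1.00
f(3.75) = -9.75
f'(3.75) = -1.00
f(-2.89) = -3.11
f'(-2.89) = -1.00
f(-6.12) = 0.12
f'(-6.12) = -1.00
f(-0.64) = -5.36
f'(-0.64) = -1.00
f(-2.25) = -3.75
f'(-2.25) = -1.00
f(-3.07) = -2.93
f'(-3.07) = -1.00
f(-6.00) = 0.00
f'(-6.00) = -1.00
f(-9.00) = 3.00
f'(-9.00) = -1.00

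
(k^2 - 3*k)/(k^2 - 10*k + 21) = k/(k - 7)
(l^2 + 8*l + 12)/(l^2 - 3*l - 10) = (l + 6)/(l - 5)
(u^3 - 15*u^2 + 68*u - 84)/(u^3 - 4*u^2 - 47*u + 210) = (u^2 - 9*u + 14)/(u^2 + 2*u - 35)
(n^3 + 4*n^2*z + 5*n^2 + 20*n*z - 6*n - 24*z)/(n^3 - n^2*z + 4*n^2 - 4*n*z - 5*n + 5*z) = (-n^2 - 4*n*z - 6*n - 24*z)/(-n^2 + n*z - 5*n + 5*z)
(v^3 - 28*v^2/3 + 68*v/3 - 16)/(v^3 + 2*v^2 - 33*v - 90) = (3*v^2 - 10*v + 8)/(3*(v^2 + 8*v + 15))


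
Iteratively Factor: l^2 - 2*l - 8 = (l - 4)*(l + 2)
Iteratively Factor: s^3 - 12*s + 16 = (s - 2)*(s^2 + 2*s - 8) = (s - 2)^2*(s + 4)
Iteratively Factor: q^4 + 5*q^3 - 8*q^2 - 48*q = (q + 4)*(q^3 + q^2 - 12*q) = (q - 3)*(q + 4)*(q^2 + 4*q) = q*(q - 3)*(q + 4)*(q + 4)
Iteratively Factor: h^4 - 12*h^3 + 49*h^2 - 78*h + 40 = (h - 4)*(h^3 - 8*h^2 + 17*h - 10) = (h - 4)*(h - 2)*(h^2 - 6*h + 5) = (h - 5)*(h - 4)*(h - 2)*(h - 1)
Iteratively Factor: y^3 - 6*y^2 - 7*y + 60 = (y - 4)*(y^2 - 2*y - 15) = (y - 5)*(y - 4)*(y + 3)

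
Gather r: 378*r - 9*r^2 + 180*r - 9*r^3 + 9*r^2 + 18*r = -9*r^3 + 576*r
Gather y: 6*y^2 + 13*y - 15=6*y^2 + 13*y - 15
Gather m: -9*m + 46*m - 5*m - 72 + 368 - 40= 32*m + 256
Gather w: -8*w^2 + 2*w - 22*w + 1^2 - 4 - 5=-8*w^2 - 20*w - 8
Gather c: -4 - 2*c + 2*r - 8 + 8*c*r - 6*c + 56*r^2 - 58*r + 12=c*(8*r - 8) + 56*r^2 - 56*r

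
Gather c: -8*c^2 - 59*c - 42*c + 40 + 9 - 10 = -8*c^2 - 101*c + 39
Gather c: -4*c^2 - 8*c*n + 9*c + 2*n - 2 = -4*c^2 + c*(9 - 8*n) + 2*n - 2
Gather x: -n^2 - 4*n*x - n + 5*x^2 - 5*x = -n^2 - n + 5*x^2 + x*(-4*n - 5)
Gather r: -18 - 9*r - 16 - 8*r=-17*r - 34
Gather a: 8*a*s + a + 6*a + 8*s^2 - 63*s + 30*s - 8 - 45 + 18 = a*(8*s + 7) + 8*s^2 - 33*s - 35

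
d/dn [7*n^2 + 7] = 14*n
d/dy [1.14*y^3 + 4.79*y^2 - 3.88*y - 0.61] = 3.42*y^2 + 9.58*y - 3.88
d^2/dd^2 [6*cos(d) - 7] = -6*cos(d)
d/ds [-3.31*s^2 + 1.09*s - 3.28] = 1.09 - 6.62*s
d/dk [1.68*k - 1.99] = 1.68000000000000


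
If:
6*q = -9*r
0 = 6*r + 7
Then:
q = 7/4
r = -7/6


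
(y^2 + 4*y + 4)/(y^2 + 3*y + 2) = (y + 2)/(y + 1)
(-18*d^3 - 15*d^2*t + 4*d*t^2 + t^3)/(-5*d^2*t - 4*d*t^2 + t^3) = (-18*d^2 + 3*d*t + t^2)/(t*(-5*d + t))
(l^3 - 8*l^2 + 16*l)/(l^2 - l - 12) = l*(l - 4)/(l + 3)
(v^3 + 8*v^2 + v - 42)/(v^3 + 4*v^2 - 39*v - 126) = (v - 2)/(v - 6)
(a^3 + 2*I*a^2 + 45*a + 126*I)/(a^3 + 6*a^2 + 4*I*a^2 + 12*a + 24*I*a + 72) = (a^2 - 4*I*a + 21)/(a^2 + 2*a*(3 - I) - 12*I)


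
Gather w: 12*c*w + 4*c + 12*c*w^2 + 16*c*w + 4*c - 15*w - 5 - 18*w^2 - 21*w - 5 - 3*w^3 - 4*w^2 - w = 8*c - 3*w^3 + w^2*(12*c - 22) + w*(28*c - 37) - 10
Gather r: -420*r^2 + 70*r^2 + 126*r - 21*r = -350*r^2 + 105*r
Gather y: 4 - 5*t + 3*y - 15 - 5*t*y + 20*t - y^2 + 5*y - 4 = 15*t - y^2 + y*(8 - 5*t) - 15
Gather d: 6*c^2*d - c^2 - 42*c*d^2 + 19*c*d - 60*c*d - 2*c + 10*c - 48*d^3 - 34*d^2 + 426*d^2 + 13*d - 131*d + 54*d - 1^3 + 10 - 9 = -c^2 + 8*c - 48*d^3 + d^2*(392 - 42*c) + d*(6*c^2 - 41*c - 64)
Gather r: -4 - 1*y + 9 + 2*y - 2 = y + 3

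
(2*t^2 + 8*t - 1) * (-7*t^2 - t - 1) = -14*t^4 - 58*t^3 - 3*t^2 - 7*t + 1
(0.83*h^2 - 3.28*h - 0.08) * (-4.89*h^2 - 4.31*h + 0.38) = -4.0587*h^4 + 12.4619*h^3 + 14.8434*h^2 - 0.9016*h - 0.0304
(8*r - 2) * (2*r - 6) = 16*r^2 - 52*r + 12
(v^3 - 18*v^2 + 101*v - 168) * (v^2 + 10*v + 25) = v^5 - 8*v^4 - 54*v^3 + 392*v^2 + 845*v - 4200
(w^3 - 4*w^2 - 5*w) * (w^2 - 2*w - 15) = w^5 - 6*w^4 - 12*w^3 + 70*w^2 + 75*w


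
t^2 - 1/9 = (t - 1/3)*(t + 1/3)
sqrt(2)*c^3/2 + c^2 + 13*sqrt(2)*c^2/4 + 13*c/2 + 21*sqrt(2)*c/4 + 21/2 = (c + 3)*(c + 7/2)*(sqrt(2)*c/2 + 1)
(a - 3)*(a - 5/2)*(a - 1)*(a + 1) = a^4 - 11*a^3/2 + 13*a^2/2 + 11*a/2 - 15/2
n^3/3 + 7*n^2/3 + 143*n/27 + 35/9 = (n/3 + 1)*(n + 5/3)*(n + 7/3)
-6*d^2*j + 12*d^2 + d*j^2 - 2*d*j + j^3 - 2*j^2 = (-2*d + j)*(3*d + j)*(j - 2)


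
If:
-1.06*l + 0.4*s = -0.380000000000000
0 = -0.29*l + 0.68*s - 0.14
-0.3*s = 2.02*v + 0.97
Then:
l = 0.52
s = 0.43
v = -0.54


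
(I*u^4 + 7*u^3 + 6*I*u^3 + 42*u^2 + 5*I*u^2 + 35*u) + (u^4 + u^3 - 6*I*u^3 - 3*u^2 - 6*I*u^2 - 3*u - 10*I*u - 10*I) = u^4 + I*u^4 + 8*u^3 + 39*u^2 - I*u^2 + 32*u - 10*I*u - 10*I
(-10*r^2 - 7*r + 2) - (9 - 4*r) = -10*r^2 - 3*r - 7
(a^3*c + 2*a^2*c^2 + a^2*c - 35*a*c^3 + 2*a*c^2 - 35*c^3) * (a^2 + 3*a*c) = a^5*c + 5*a^4*c^2 + a^4*c - 29*a^3*c^3 + 5*a^3*c^2 - 105*a^2*c^4 - 29*a^2*c^3 - 105*a*c^4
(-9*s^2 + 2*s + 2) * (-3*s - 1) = 27*s^3 + 3*s^2 - 8*s - 2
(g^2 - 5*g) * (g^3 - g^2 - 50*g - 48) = g^5 - 6*g^4 - 45*g^3 + 202*g^2 + 240*g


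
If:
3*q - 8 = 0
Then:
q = 8/3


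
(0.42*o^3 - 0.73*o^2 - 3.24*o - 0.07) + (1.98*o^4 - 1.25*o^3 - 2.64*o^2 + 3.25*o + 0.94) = 1.98*o^4 - 0.83*o^3 - 3.37*o^2 + 0.00999999999999979*o + 0.87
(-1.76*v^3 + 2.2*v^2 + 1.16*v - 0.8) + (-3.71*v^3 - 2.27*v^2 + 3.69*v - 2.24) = -5.47*v^3 - 0.0699999999999998*v^2 + 4.85*v - 3.04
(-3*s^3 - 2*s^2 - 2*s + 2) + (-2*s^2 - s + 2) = -3*s^3 - 4*s^2 - 3*s + 4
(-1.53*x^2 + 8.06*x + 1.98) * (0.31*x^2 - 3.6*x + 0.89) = -0.4743*x^4 + 8.0066*x^3 - 29.7639*x^2 + 0.0454000000000008*x + 1.7622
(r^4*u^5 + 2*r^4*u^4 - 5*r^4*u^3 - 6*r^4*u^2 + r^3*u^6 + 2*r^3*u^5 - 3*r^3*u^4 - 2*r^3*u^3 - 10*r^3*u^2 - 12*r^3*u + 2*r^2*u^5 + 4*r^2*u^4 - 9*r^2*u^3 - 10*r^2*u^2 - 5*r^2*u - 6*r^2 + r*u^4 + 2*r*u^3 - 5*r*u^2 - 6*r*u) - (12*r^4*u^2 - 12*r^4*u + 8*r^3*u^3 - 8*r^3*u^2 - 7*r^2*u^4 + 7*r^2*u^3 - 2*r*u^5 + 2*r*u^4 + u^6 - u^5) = r^4*u^5 + 2*r^4*u^4 - 5*r^4*u^3 - 18*r^4*u^2 + 12*r^4*u + r^3*u^6 + 2*r^3*u^5 - 3*r^3*u^4 - 10*r^3*u^3 - 2*r^3*u^2 - 12*r^3*u + 2*r^2*u^5 + 11*r^2*u^4 - 16*r^2*u^3 - 10*r^2*u^2 - 5*r^2*u - 6*r^2 + 2*r*u^5 - r*u^4 + 2*r*u^3 - 5*r*u^2 - 6*r*u - u^6 + u^5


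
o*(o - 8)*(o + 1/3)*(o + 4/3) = o^4 - 19*o^3/3 - 116*o^2/9 - 32*o/9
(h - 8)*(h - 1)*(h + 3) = h^3 - 6*h^2 - 19*h + 24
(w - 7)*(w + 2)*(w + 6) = w^3 + w^2 - 44*w - 84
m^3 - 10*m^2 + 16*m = m*(m - 8)*(m - 2)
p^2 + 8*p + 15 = (p + 3)*(p + 5)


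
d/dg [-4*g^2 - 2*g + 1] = -8*g - 2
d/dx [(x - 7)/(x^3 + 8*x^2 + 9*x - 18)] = (x^3 + 8*x^2 + 9*x - (x - 7)*(3*x^2 + 16*x + 9) - 18)/(x^3 + 8*x^2 + 9*x - 18)^2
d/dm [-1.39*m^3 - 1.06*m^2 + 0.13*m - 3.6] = -4.17*m^2 - 2.12*m + 0.13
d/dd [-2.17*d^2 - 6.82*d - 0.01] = -4.34*d - 6.82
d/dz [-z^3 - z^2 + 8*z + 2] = -3*z^2 - 2*z + 8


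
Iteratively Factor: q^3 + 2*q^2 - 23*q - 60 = (q + 4)*(q^2 - 2*q - 15) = (q - 5)*(q + 4)*(q + 3)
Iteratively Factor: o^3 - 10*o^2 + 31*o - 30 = (o - 5)*(o^2 - 5*o + 6) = (o - 5)*(o - 3)*(o - 2)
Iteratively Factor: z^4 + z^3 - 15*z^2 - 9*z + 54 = (z - 3)*(z^3 + 4*z^2 - 3*z - 18) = (z - 3)*(z + 3)*(z^2 + z - 6) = (z - 3)*(z - 2)*(z + 3)*(z + 3)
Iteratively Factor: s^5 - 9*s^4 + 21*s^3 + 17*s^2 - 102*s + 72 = (s - 4)*(s^4 - 5*s^3 + s^2 + 21*s - 18) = (s - 4)*(s - 3)*(s^3 - 2*s^2 - 5*s + 6) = (s - 4)*(s - 3)*(s - 1)*(s^2 - s - 6) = (s - 4)*(s - 3)*(s - 1)*(s + 2)*(s - 3)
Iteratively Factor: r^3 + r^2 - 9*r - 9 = (r + 3)*(r^2 - 2*r - 3) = (r + 1)*(r + 3)*(r - 3)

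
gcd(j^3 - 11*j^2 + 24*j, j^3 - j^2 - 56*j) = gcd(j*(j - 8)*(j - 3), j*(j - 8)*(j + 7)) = j^2 - 8*j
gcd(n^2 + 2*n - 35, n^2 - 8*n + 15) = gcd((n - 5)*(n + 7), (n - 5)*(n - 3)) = n - 5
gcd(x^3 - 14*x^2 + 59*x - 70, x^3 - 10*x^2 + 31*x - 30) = x^2 - 7*x + 10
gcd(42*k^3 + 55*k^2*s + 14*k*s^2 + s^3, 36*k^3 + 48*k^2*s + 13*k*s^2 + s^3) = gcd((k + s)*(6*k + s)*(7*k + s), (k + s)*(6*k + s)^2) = 6*k^2 + 7*k*s + s^2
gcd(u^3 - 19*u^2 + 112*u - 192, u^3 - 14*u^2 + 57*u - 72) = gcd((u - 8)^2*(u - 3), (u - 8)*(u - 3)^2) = u^2 - 11*u + 24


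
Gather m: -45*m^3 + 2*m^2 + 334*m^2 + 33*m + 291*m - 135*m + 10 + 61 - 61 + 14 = -45*m^3 + 336*m^2 + 189*m + 24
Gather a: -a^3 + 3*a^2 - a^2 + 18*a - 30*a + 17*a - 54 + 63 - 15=-a^3 + 2*a^2 + 5*a - 6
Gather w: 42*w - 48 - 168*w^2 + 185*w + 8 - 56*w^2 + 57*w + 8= -224*w^2 + 284*w - 32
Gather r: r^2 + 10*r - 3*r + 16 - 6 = r^2 + 7*r + 10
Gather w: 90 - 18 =72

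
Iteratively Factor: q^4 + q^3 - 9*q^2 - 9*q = (q - 3)*(q^3 + 4*q^2 + 3*q) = (q - 3)*(q + 1)*(q^2 + 3*q) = (q - 3)*(q + 1)*(q + 3)*(q)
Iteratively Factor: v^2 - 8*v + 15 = (v - 3)*(v - 5)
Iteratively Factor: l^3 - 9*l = (l)*(l^2 - 9) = l*(l - 3)*(l + 3)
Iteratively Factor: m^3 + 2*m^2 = (m + 2)*(m^2) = m*(m + 2)*(m)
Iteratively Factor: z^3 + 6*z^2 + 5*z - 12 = (z - 1)*(z^2 + 7*z + 12) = (z - 1)*(z + 3)*(z + 4)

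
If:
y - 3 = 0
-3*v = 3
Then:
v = -1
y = 3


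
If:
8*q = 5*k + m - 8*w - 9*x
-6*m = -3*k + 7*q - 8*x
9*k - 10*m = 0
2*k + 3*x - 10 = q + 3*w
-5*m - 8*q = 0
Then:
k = -51200/13121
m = -46080/13121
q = 28800/13121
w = -77630/13121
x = 9840/13121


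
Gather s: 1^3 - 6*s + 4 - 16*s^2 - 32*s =-16*s^2 - 38*s + 5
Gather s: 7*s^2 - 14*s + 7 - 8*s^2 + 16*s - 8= -s^2 + 2*s - 1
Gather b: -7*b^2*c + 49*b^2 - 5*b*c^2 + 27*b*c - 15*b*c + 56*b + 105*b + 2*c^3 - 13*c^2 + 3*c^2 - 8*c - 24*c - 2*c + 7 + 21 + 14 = b^2*(49 - 7*c) + b*(-5*c^2 + 12*c + 161) + 2*c^3 - 10*c^2 - 34*c + 42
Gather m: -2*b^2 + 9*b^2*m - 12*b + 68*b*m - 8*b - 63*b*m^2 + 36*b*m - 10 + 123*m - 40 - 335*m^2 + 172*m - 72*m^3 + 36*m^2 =-2*b^2 - 20*b - 72*m^3 + m^2*(-63*b - 299) + m*(9*b^2 + 104*b + 295) - 50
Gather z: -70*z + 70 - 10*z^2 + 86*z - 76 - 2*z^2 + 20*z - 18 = -12*z^2 + 36*z - 24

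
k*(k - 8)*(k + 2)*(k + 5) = k^4 - k^3 - 46*k^2 - 80*k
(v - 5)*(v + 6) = v^2 + v - 30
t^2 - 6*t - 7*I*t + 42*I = (t - 6)*(t - 7*I)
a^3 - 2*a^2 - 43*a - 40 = (a - 8)*(a + 1)*(a + 5)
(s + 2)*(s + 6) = s^2 + 8*s + 12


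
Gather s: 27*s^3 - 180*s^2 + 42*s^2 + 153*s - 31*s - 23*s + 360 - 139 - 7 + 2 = 27*s^3 - 138*s^2 + 99*s + 216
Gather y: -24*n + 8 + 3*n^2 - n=3*n^2 - 25*n + 8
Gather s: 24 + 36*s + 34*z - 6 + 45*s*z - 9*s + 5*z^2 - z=s*(45*z + 27) + 5*z^2 + 33*z + 18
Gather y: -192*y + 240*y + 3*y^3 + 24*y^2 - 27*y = 3*y^3 + 24*y^2 + 21*y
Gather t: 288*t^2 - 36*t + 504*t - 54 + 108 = 288*t^2 + 468*t + 54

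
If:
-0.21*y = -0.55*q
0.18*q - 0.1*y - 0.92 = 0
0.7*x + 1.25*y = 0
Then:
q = -11.23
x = 52.53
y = -29.42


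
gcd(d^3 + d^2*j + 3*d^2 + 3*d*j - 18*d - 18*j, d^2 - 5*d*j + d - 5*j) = 1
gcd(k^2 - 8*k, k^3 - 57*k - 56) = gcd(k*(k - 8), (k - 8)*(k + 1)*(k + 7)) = k - 8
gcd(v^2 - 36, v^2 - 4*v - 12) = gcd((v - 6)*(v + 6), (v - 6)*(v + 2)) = v - 6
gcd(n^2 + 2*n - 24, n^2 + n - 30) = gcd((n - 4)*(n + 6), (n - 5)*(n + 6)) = n + 6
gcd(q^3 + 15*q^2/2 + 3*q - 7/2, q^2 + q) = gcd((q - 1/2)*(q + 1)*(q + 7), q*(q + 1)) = q + 1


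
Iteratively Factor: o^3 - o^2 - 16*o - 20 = (o - 5)*(o^2 + 4*o + 4) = (o - 5)*(o + 2)*(o + 2)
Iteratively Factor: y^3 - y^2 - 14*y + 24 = (y - 3)*(y^2 + 2*y - 8) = (y - 3)*(y + 4)*(y - 2)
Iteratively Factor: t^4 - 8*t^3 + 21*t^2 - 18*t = (t - 3)*(t^3 - 5*t^2 + 6*t) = (t - 3)^2*(t^2 - 2*t) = (t - 3)^2*(t - 2)*(t)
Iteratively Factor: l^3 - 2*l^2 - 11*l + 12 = (l + 3)*(l^2 - 5*l + 4) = (l - 4)*(l + 3)*(l - 1)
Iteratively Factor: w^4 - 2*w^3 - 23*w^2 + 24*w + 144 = (w + 3)*(w^3 - 5*w^2 - 8*w + 48) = (w + 3)^2*(w^2 - 8*w + 16) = (w - 4)*(w + 3)^2*(w - 4)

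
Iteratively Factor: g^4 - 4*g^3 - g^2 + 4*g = (g + 1)*(g^3 - 5*g^2 + 4*g) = (g - 4)*(g + 1)*(g^2 - g) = (g - 4)*(g - 1)*(g + 1)*(g)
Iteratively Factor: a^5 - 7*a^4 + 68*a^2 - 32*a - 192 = (a + 2)*(a^4 - 9*a^3 + 18*a^2 + 32*a - 96) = (a - 4)*(a + 2)*(a^3 - 5*a^2 - 2*a + 24) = (a - 4)*(a + 2)^2*(a^2 - 7*a + 12) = (a - 4)^2*(a + 2)^2*(a - 3)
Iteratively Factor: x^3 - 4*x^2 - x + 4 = (x - 4)*(x^2 - 1) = (x - 4)*(x - 1)*(x + 1)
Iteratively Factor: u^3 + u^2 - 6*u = (u - 2)*(u^2 + 3*u) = (u - 2)*(u + 3)*(u)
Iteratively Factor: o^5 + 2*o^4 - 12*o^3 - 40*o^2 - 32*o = (o - 4)*(o^4 + 6*o^3 + 12*o^2 + 8*o) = (o - 4)*(o + 2)*(o^3 + 4*o^2 + 4*o) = (o - 4)*(o + 2)^2*(o^2 + 2*o) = o*(o - 4)*(o + 2)^2*(o + 2)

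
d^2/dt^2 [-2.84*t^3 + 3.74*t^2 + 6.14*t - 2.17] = 7.48 - 17.04*t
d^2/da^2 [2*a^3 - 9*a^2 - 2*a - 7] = 12*a - 18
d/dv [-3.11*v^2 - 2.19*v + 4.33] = -6.22*v - 2.19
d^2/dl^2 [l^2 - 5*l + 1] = 2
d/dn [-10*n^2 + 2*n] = 2 - 20*n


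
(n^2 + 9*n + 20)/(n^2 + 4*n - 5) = (n + 4)/(n - 1)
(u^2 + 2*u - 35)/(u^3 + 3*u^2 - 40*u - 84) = (u - 5)/(u^2 - 4*u - 12)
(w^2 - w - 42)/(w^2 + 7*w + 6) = (w - 7)/(w + 1)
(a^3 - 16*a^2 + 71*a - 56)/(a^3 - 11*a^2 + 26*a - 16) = (a - 7)/(a - 2)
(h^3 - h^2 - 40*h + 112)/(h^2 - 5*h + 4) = (h^2 + 3*h - 28)/(h - 1)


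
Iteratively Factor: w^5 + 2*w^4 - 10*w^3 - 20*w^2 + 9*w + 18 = (w - 3)*(w^4 + 5*w^3 + 5*w^2 - 5*w - 6) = (w - 3)*(w + 2)*(w^3 + 3*w^2 - w - 3) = (w - 3)*(w + 1)*(w + 2)*(w^2 + 2*w - 3) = (w - 3)*(w - 1)*(w + 1)*(w + 2)*(w + 3)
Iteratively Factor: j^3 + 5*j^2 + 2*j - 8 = (j + 4)*(j^2 + j - 2) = (j + 2)*(j + 4)*(j - 1)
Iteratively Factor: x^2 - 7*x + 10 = (x - 2)*(x - 5)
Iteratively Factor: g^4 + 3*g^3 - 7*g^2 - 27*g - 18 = (g - 3)*(g^3 + 6*g^2 + 11*g + 6) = (g - 3)*(g + 2)*(g^2 + 4*g + 3) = (g - 3)*(g + 1)*(g + 2)*(g + 3)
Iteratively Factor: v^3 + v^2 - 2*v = (v)*(v^2 + v - 2) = v*(v - 1)*(v + 2)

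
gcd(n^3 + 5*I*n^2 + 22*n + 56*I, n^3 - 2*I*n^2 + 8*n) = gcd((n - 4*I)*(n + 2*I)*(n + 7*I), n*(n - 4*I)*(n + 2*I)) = n^2 - 2*I*n + 8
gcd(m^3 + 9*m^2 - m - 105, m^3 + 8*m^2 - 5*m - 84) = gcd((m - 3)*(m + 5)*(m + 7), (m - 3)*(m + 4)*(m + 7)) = m^2 + 4*m - 21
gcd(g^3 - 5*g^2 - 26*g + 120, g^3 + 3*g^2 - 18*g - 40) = g^2 + g - 20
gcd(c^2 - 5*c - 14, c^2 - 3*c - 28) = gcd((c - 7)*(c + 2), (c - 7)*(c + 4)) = c - 7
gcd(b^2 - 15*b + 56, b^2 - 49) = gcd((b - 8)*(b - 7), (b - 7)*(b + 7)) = b - 7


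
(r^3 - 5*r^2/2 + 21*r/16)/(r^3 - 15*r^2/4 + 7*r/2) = (r - 3/4)/(r - 2)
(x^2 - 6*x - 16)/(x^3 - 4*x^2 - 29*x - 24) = (x + 2)/(x^2 + 4*x + 3)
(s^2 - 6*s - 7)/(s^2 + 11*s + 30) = (s^2 - 6*s - 7)/(s^2 + 11*s + 30)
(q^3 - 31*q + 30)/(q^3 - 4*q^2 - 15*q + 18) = (q^2 + q - 30)/(q^2 - 3*q - 18)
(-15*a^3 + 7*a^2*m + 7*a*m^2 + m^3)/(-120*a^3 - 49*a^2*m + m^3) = (a - m)/(8*a - m)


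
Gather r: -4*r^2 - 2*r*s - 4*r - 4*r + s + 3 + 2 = -4*r^2 + r*(-2*s - 8) + s + 5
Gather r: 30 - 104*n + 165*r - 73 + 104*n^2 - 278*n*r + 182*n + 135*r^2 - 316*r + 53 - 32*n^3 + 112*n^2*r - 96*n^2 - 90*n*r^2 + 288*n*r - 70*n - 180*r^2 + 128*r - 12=-32*n^3 + 8*n^2 + 8*n + r^2*(-90*n - 45) + r*(112*n^2 + 10*n - 23) - 2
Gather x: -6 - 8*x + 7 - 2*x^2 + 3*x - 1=-2*x^2 - 5*x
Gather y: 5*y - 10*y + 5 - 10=-5*y - 5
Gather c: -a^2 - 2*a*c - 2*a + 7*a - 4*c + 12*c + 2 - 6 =-a^2 + 5*a + c*(8 - 2*a) - 4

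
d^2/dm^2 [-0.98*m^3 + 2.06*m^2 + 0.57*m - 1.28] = 4.12 - 5.88*m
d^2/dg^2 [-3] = 0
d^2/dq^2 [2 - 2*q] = 0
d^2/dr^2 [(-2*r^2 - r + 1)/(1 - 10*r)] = -176/(1000*r^3 - 300*r^2 + 30*r - 1)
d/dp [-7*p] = -7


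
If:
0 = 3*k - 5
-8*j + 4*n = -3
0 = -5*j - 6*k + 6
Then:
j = -4/5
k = 5/3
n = -47/20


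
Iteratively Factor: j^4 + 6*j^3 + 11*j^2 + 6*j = (j + 2)*(j^3 + 4*j^2 + 3*j) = (j + 2)*(j + 3)*(j^2 + j) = j*(j + 2)*(j + 3)*(j + 1)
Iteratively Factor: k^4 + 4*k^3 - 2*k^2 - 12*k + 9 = (k + 3)*(k^3 + k^2 - 5*k + 3) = (k + 3)^2*(k^2 - 2*k + 1) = (k - 1)*(k + 3)^2*(k - 1)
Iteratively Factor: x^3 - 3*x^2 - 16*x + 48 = (x - 4)*(x^2 + x - 12) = (x - 4)*(x - 3)*(x + 4)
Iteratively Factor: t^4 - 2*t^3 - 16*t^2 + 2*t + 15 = (t - 1)*(t^3 - t^2 - 17*t - 15) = (t - 1)*(t + 3)*(t^2 - 4*t - 5) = (t - 5)*(t - 1)*(t + 3)*(t + 1)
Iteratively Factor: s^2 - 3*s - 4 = (s + 1)*(s - 4)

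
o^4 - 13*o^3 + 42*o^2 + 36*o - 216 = (o - 6)^2*(o - 3)*(o + 2)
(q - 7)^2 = q^2 - 14*q + 49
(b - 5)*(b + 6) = b^2 + b - 30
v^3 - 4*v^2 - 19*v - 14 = (v - 7)*(v + 1)*(v + 2)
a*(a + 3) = a^2 + 3*a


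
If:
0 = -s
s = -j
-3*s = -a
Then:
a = 0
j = 0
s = 0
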